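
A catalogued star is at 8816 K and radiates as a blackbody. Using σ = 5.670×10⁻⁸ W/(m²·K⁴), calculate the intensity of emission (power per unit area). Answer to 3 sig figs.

Stefan–Boltzmann: I = σT⁴ = 5.670×10⁻⁸ × (8816)⁴ = 3.43×10⁸ W/m².

I ≈ 3.43×10⁸ W/m²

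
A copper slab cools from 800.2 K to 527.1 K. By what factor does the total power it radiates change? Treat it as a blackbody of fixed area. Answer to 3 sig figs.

P ∝ T⁴, so P₂/P₁ = (T₂/T₁)⁴ = (527.1/800.2)⁴ = (0.658710)⁴ = 0.188.

P₂/P₁ ≈ 0.188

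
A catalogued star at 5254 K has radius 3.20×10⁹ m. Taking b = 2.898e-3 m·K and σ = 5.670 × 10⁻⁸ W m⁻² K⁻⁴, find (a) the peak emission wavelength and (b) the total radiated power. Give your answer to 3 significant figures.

λ_max ≈ 552 nm; P ≈ 5.56×10²⁷ W

(a) λ_max = b/T = 2.898×10⁻³/5254 = 5.516×10⁻⁷ m = 552 nm.
Surface area A = 4πR² = 4π(3.20×10⁹ m)² = 1.28680×10²⁰ m².
(b) P = σAT⁴ = 5.670×10⁻⁸×1.28680×10²⁰×(5254)⁴ = 5.56×10²⁷ W.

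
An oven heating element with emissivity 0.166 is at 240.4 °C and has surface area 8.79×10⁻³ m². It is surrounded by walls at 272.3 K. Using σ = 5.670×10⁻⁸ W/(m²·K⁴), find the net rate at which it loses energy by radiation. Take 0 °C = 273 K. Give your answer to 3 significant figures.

Net loss ≈ 5.29 W

T = 240.4 °C + 273 = 513.4 K.
Area A = 8.79×10⁻³ m².
Net radiated power P_net = εσA(T⁴ − T₀⁴) = 0.166×5.670×10⁻⁸×8.79×10⁻³×(513.4⁴ − 272.3⁴).
T⁴ − T₀⁴ = 6.94742×10¹⁰ − 5.49782×10⁹ = 6.39764×10¹⁰ K⁴, so P_net = 5.29 W.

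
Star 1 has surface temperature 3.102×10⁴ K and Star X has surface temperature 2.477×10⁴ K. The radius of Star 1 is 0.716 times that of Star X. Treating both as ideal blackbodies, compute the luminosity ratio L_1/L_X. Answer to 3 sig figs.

L ∝ R²T⁴, so L_1/L_X = (R_1/R_X)²(T_1/T_X)⁴ = (0.716)² × (3.102×10⁴/2.477×10⁴)⁴ = 0.512656 × 2.45959 = 1.26.

L_1/L_X ≈ 1.26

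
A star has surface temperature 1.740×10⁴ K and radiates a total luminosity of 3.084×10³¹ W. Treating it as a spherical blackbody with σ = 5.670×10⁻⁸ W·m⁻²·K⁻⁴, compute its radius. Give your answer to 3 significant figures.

R ≈ 2.17×10¹⁰ m

L = 4πR²σT⁴ ⇒ R = √(L/(4πσT⁴)).
σT⁴ = 5.19733×10⁹ W/m², so R = √(3.084×10³¹/(4π×5.19733×10⁹)) = 2.17×10¹⁰ m.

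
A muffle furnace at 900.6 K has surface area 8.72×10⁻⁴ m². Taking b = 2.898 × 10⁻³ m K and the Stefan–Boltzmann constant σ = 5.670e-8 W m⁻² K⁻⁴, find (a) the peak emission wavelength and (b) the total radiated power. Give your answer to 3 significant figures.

λ_max ≈ 3.22 μm; P ≈ 32.5 W

(a) λ_max = b/T = 2.898×10⁻³/900.6 = 3.218×10⁻⁶ m = 3.22 μm.
Area A = 8.72×10⁻⁴ m².
(b) P = σAT⁴ = 5.670×10⁻⁸×8.72×10⁻⁴×(900.6)⁴ = 32.5 W.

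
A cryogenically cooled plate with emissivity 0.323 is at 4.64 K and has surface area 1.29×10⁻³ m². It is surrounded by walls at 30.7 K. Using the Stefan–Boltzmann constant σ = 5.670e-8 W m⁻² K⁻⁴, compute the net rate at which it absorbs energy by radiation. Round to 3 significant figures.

Net gain ≈ 2.10×10⁻⁵ W

Area A = 1.29×10⁻³ m².
Net radiated power P_net = εσA(T⁴ − T₀⁴) = 0.323×5.670×10⁻⁸×1.29×10⁻³×(4.64⁴ − 30.7⁴).
T⁴ − T₀⁴ = 463.524 − 8.88287×10⁵ = -8.87823×10⁵ K⁴, so P_net = -2.10×10⁻⁵ W — negative, meaning a net gain of 2.10×10⁻⁵ W.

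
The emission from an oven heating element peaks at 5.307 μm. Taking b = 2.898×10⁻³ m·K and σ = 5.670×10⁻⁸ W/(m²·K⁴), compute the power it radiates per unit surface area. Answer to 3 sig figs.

I ≈ 5.04×10³ W/m²

Wien's law: T = b/λ_max = 2.898×10⁻³/5.307×10⁻⁶ = 546.071 K.
Then I = σT⁴ = 5.670×10⁻⁸×(546.071)⁴ = 5.04×10³ W/m².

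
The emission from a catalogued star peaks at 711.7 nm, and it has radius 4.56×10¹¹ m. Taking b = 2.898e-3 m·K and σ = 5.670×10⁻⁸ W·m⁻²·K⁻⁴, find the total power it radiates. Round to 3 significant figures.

P ≈ 4.07×10³¹ W

Wien's law: T = b/λ_max = 2.898×10⁻³/7.117×10⁻⁷ = 4071.94 K.
Surface area A = 4πR² = 4π(4.56×10¹¹ m)² = 2.61300×10²⁴ m².
Then P = σAT⁴ = 5.670×10⁻⁸×2.61300×10²⁴×(4071.94)⁴ = 4.07×10³¹ W.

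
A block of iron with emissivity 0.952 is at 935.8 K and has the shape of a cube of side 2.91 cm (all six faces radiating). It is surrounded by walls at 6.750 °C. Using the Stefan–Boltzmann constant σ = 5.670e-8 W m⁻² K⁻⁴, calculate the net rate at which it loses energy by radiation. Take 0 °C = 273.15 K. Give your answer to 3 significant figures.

Net loss ≈ 209 W

Surroundings: T = 6.750 °C + 273.15 = 279.900 K.
Area A = 6s² = 6×(0.0291 m)² = 5.08086×10⁻³ m².
Net radiated power P_net = εσA(T⁴ − T₀⁴) = 0.952×5.670×10⁻⁸×5.08086×10⁻³×(935.8⁴ − 279.900⁴).
T⁴ − T₀⁴ = 7.66888×10¹¹ − 6.13778×10⁹ = 7.60750×10¹¹ K⁴, so P_net = 209 W.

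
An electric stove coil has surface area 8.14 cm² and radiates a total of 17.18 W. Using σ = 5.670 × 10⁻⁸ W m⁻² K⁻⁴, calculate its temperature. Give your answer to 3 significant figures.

Area A = 8.14 cm² = 8.14×10⁻⁴ m².
P = σAT⁴ ⇒ T = (P/(σA))^(1/4) = (17.18/(5.670×10⁻⁸×8.14×10⁻⁴))^(1/4) = 781 K.

T ≈ 781 K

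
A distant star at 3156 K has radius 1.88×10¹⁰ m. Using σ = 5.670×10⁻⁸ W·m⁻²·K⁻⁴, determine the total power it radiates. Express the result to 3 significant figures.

P ≈ 2.50×10²⁸ W

Surface area A = 4πR² = 4π(1.88×10¹⁰ m)² = 4.44146×10²¹ m².
P = σAT⁴ = 5.670×10⁻⁸ × 4.44146×10²¹ × (3156)⁴ = 2.50×10²⁸ W.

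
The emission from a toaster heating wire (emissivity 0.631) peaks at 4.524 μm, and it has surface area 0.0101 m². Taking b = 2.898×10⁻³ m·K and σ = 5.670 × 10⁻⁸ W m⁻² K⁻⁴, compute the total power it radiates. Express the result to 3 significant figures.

Wien's law: T = b/λ_max = 2.898×10⁻³/4.524×10⁻⁶ = 640.584 K.
Area A = 0.0101 m².
Then P = εσAT⁴ = 0.631×5.670×10⁻⁸×0.0101×(640.584)⁴ = 60.8 W.

P ≈ 60.8 W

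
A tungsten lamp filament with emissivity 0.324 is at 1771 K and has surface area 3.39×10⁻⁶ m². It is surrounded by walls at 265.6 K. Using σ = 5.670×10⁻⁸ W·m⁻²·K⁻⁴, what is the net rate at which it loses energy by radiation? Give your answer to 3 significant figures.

Net loss ≈ 0.612 W

Area A = 3.39×10⁻⁶ m².
Net radiated power P_net = εσA(T⁴ − T₀⁴) = 0.324×5.670×10⁻⁸×3.39×10⁻⁶×(1771⁴ − 265.6⁴).
T⁴ − T₀⁴ = 9.83726×10¹² − 4.97637×10⁹ = 9.83228×10¹² K⁴, so P_net = 0.612 W.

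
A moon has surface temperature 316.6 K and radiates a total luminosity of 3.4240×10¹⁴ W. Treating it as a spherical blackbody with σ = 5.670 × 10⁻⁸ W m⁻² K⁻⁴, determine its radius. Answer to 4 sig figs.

L = 4πR²σT⁴ ⇒ R = √(L/(4πσT⁴)).
σT⁴ = 569.674 W/m², so R = √(3.4240×10¹⁴/(4π×569.674)) = 2.187×10⁵ m.

R ≈ 2.187×10⁵ m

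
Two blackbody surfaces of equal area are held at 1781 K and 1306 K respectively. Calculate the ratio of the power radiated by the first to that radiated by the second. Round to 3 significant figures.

With equal areas, P₁/P₂ = (T₁/T₂)⁴ = (1781/1306)⁴ = 3.46.

P₁/P₂ ≈ 3.46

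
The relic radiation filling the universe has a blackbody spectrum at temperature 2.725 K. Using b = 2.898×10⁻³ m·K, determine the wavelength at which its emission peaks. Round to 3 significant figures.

λ_max ≈ 1.06×10⁻³ m

Wien's displacement law: λ_max = b/T = (2.898×10⁻³ m·K)/(2.725 K) = 1.063×10⁻³ m.
That is 1.06×10⁻³ m, in the microwave range.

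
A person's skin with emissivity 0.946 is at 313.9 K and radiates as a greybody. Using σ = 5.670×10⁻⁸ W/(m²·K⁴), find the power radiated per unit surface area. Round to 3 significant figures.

Stefan–Boltzmann: I = εσT⁴ = 0.946 × 5.670×10⁻⁸ × (313.9)⁴ = 521 W/m².

I ≈ 521 W/m²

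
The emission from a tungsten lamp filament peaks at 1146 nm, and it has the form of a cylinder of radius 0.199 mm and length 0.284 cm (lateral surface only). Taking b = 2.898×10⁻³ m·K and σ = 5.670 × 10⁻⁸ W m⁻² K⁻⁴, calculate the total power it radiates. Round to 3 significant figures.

Wien's law: T = b/λ_max = 2.898×10⁻³/1.146×10⁻⁶ = 2528.80 K.
Lateral area A = 2πrL = 2π×1.99×10⁻⁴×2.84×10⁻³ = 3.55101×10⁻⁶ m².
Then P = σAT⁴ = 5.670×10⁻⁸×3.55101×10⁻⁶×(2528.80)⁴ = 8.23 W.

P ≈ 8.23 W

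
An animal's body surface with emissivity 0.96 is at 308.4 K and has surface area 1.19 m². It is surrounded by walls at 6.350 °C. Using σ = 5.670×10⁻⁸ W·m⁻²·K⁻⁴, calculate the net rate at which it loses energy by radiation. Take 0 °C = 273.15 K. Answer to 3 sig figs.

Net loss ≈ 191 W

Surroundings: T = 6.350 °C + 273.15 = 279.500 K.
Area A = 1.19 m².
Net radiated power P_net = εσA(T⁴ − T₀⁴) = 0.96×5.670×10⁻⁸×1.19×(308.4⁴ − 279.500⁴).
T⁴ − T₀⁴ = 9.04602×10⁹ − 6.10277×10⁹ = 2.94325×10⁹ K⁴, so P_net = 191 W.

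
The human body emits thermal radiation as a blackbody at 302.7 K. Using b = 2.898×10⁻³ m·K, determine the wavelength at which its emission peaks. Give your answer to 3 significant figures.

Wien's displacement law: λ_max = b/T = (2.898×10⁻³ m·K)/(302.7 K) = 9.574×10⁻⁶ m.
That is 9.57 μm, in the infrared range.

λ_max ≈ 9.57 μm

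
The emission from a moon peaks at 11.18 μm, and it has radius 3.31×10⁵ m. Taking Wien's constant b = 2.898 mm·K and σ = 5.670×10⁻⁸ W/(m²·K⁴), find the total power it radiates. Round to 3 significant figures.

P ≈ 3.52×10¹⁴ W

Wien's law: T = b/λ_max = 2.898×10⁻³/1.118×10⁻⁵ = 259.213 K.
Surface area A = 4πR² = 4π(3.31×10⁵ m)² = 1.37678×10¹² m².
Then P = σAT⁴ = 5.670×10⁻⁸×1.37678×10¹²×(259.213)⁴ = 3.52×10¹⁴ W.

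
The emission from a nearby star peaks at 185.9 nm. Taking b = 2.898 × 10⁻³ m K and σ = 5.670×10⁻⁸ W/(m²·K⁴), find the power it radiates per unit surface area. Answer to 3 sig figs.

Wien's law: T = b/λ_max = 2.898×10⁻³/1.859×10⁻⁷ = 15589.0 K.
Then I = σT⁴ = 5.670×10⁻⁸×(15589.0)⁴ = 3.35×10⁹ W/m².

I ≈ 3.35×10⁹ W/m²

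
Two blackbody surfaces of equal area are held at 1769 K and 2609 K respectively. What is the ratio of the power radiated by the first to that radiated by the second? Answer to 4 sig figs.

With equal areas, P₁/P₂ = (T₁/T₂)⁴ = (1769/2609)⁴ = 0.2114.

P₁/P₂ ≈ 0.2114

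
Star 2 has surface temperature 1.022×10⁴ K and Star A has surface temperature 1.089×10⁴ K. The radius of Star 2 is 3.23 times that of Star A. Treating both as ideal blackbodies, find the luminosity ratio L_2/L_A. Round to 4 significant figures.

L_2/L_A ≈ 8.093

L ∝ R²T⁴, so L_2/L_A = (R_2/R_A)²(T_2/T_A)⁴ = (3.23)² × (1.022×10⁴/1.089×10⁴)⁴ = 10.4329 × 0.775697 = 8.093.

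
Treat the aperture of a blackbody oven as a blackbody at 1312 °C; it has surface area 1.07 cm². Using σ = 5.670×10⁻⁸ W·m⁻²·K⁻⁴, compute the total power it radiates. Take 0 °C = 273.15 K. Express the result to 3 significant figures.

P ≈ 38.3 W

T = 1312 °C + 273.15 = 1585.15 K.
Area A = 1.07 cm² = 1.07×10⁻⁴ m².
P = σAT⁴ = 5.670×10⁻⁸ × 1.07×10⁻⁴ × (1585.15)⁴ = 38.3 W.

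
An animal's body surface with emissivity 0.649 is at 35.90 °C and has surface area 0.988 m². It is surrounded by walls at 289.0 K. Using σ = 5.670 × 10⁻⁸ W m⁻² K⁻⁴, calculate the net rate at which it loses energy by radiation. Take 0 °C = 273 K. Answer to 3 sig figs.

T = 35.90 °C + 273 = 308.90 K.
Area A = 0.988 m².
Net radiated power P_net = εσA(T⁴ − T₀⁴) = 0.649×5.670×10⁻⁸×0.988×(308.90⁴ − 289.0⁴).
T⁴ − T₀⁴ = 9.10483×10⁹ − 6.97576×10⁹ = 2.12907×10⁹ K⁴, so P_net = 77.4 W.

Net loss ≈ 77.4 W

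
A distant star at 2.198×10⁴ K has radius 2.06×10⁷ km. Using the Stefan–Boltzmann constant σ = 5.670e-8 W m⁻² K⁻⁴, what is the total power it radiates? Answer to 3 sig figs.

Surface area A = 4πR² = 4π(2.06×10¹⁰ m)² = 5.33267×10²¹ m².
P = σAT⁴ = 5.670×10⁻⁸ × 5.33267×10²¹ × (2.198×10⁴)⁴ = 7.06×10³¹ W.

P ≈ 7.06×10³¹ W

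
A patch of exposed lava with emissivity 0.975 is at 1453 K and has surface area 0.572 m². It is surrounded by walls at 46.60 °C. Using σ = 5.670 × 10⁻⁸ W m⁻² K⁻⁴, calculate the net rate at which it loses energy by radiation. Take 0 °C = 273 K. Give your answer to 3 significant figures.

Net loss ≈ 1.41×10⁵ W

Surroundings: T = 46.60 °C + 273 = 319.60 K.
Area A = 0.572 m².
Net radiated power P_net = εσA(T⁴ − T₀⁴) = 0.975×5.670×10⁻⁸×0.572×(1453⁴ − 319.60⁴).
T⁴ − T₀⁴ = 4.45720×10¹² − 1.04334×10¹⁰ = 4.44677×10¹² K⁴, so P_net = 1.41×10⁵ W.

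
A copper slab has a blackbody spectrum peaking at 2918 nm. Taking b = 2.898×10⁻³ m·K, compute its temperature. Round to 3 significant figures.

T ≈ 993 K

Wien's law gives T = b/λ_max = (2.898×10⁻³ m·K)/(2.918×10⁻⁶ m) = 993 K.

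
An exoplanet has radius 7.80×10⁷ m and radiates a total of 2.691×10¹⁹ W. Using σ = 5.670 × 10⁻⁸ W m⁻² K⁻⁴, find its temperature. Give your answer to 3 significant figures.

Surface area A = 4πR² = 4π(7.80×10⁷ m)² = 7.64538×10¹⁶ m².
P = σAT⁴ ⇒ T = (P/(σA))^(1/4) = (2.691×10¹⁹/(5.670×10⁻⁸×7.64538×10¹⁶))^(1/4) = 281 K.

T ≈ 281 K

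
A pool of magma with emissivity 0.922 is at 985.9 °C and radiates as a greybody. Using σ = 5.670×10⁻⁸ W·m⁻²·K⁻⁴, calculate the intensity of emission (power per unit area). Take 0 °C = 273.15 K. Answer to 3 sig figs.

I ≈ 1.31×10⁵ W/m²

T = 985.9 °C + 273.15 = 1259.05 K.
Stefan–Boltzmann: I = εσT⁴ = 0.922 × 5.670×10⁻⁸ × (1259.05)⁴ = 1.31×10⁵ W/m².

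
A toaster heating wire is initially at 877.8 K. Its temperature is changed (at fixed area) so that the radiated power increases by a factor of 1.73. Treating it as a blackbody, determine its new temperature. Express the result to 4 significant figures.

P ∝ T⁴, so T₂/T₁ = (P₂/P₁)^(1/4) = (1.73)^(1/4) = 1.14686.
T₂ = 877.8 × 1.14686 = 1007 K.

T₂ ≈ 1007 K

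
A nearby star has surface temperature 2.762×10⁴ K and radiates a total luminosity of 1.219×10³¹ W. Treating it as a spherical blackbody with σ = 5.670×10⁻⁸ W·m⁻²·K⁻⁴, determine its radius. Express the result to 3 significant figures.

L = 4πR²σT⁴ ⇒ R = √(L/(4πσT⁴)).
σT⁴ = 3.29973×10¹⁰ W/m², so R = √(1.219×10³¹/(4π×3.29973×10¹⁰)) = 5.42×10⁹ m.

R ≈ 5.42×10⁹ m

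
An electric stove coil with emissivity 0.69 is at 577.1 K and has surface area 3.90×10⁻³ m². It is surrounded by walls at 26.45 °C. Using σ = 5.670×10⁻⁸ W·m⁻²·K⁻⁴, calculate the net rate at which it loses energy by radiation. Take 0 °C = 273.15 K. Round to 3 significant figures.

Net loss ≈ 15.7 W

Surroundings: T = 26.45 °C + 273.15 = 299.60 K.
Area A = 3.90×10⁻³ m².
Net radiated power P_net = εσA(T⁴ − T₀⁴) = 0.69×5.670×10⁻⁸×3.90×10⁻³×(577.1⁴ − 299.60⁴).
T⁴ − T₀⁴ = 1.10919×10¹¹ − 8.05689×10⁹ = 1.02862×10¹¹ K⁴, so P_net = 15.7 W.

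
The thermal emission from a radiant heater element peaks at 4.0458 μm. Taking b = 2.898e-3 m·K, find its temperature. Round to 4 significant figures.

Wien's law gives T = b/λ_max = (2.898×10⁻³ m·K)/(4.0458×10⁻⁶ m) = 716.3 K.

T ≈ 716.3 K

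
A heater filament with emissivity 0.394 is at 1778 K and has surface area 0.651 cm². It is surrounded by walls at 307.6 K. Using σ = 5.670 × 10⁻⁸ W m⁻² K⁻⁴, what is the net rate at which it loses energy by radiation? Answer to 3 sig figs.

Net loss ≈ 14.5 W

Area A = 0.651 cm² = 6.51×10⁻⁵ m².
Net radiated power P_net = εσA(T⁴ − T₀⁴) = 0.394×5.670×10⁻⁸×6.51×10⁻⁵×(1778⁴ − 307.6⁴).
T⁴ − T₀⁴ = 9.99372×10¹² − 8.95252×10⁹ = 9.98477×10¹² K⁴, so P_net = 14.5 W.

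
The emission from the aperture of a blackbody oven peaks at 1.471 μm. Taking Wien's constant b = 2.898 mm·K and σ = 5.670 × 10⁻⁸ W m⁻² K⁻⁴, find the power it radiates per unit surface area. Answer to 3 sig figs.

Wien's law: T = b/λ_max = 2.898×10⁻³/1.471×10⁻⁶ = 1970.09 K.
Then I = σT⁴ = 5.670×10⁻⁸×(1970.09)⁴ = 8.54×10⁵ W/m².

I ≈ 8.54×10⁵ W/m²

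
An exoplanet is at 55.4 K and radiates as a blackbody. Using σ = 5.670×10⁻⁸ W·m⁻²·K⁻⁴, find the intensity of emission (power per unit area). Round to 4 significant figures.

Stefan–Boltzmann: I = σT⁴ = 5.670×10⁻⁸ × (55.4)⁴ = 0.5341 W/m².

I ≈ 0.5341 W/m²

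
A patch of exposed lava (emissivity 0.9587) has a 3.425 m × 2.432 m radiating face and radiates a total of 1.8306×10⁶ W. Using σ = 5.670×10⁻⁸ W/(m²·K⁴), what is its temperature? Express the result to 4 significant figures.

Area A = 3.425 × 2.432 = 8.3296 m².
P = εσAT⁴ ⇒ T = (P/(εσA))^(1/4) = (1.8306×10⁶/(0.9587×5.670×10⁻⁸×8.3296))^(1/4) = 1418 K.

T ≈ 1418 K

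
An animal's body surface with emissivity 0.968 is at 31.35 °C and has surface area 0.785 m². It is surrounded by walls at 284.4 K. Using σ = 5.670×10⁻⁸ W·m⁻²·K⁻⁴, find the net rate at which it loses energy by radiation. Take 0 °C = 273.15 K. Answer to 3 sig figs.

T = 31.35 °C + 273.15 = 304.50 K.
Area A = 0.785 m².
Net radiated power P_net = εσA(T⁴ − T₀⁴) = 0.968×5.670×10⁻⁸×0.785×(304.50⁴ − 284.4⁴).
T⁴ − T₀⁴ = 8.59704×10⁹ − 6.54212×10⁹ = 2.05492×10⁹ K⁴, so P_net = 88.5 W.

Net loss ≈ 88.5 W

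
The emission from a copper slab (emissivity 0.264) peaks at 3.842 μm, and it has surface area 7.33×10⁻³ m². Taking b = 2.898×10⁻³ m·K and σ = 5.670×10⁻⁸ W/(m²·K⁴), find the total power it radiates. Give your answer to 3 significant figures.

P ≈ 35.5 W

Wien's law: T = b/λ_max = 2.898×10⁻³/3.842×10⁻⁶ = 754.295 K.
Area A = 7.33×10⁻³ m².
Then P = εσAT⁴ = 0.264×5.670×10⁻⁸×7.33×10⁻³×(754.295)⁴ = 35.5 W.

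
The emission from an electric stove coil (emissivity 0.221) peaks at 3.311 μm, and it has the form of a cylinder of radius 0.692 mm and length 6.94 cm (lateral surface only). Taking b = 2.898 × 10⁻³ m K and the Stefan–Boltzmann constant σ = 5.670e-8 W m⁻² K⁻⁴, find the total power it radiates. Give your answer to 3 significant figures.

P ≈ 2.22 W

Wien's law: T = b/λ_max = 2.898×10⁻³/3.311×10⁻⁶ = 875.264 K.
Lateral area A = 2πrL = 2π×6.92×10⁻⁴×0.0694 = 3.01749×10⁻⁴ m².
Then P = εσAT⁴ = 0.221×5.670×10⁻⁸×3.01749×10⁻⁴×(875.264)⁴ = 2.22 W.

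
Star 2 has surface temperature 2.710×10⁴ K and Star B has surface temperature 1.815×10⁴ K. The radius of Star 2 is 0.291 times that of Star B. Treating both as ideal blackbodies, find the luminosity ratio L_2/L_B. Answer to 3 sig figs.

L ∝ R²T⁴, so L_2/L_B = (R_2/R_B)²(T_2/T_B)⁴ = (0.291)² × (2.710×10⁴/1.815×10⁴)⁴ = 0.084681 × 4.97016 = 0.421.

L_2/L_B ≈ 0.421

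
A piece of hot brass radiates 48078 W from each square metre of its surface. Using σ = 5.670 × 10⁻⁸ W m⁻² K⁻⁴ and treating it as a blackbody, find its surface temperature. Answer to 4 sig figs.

I = σT⁴, so T = (I/σ)^(1/4) = (48078/(5.670×10⁻⁸))^(1/4) = 959.6 K.

T ≈ 959.6 K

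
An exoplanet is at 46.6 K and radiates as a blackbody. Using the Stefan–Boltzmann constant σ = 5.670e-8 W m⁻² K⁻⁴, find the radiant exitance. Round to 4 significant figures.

Stefan–Boltzmann: I = σT⁴ = 5.670×10⁻⁸ × (46.6)⁴ = 0.2674 W/m².

I ≈ 0.2674 W/m²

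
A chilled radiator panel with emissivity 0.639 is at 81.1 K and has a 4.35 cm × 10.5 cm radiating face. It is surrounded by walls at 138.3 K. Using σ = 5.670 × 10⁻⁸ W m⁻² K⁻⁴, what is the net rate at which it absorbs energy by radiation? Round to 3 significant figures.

Area A = 0.0435 × 0.105 = 4.5675×10⁻³ m².
Net radiated power P_net = εσA(T⁴ − T₀⁴) = 0.639×5.670×10⁻⁸×4.5675×10⁻³×(81.1⁴ − 138.3⁴).
T⁴ − T₀⁴ = 4.32597×10⁷ − 3.65838×10⁸ = -3.22578×10⁸ K⁴, so P_net = -0.0534 W — negative, meaning a net gain of 0.0534 W.

Net gain ≈ 0.0534 W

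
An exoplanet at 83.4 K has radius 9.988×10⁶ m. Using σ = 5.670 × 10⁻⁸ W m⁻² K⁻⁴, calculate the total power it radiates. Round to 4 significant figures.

P ≈ 3.439×10¹⁵ W

Surface area A = 4πR² = 4π(9.988×10⁶ m)² = 1.25362×10¹⁵ m².
P = σAT⁴ = 5.670×10⁻⁸ × 1.25362×10¹⁵ × (83.4)⁴ = 3.439×10¹⁵ W.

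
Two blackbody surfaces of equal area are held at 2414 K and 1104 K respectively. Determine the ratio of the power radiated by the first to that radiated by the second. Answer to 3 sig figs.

P₁/P₂ ≈ 22.9

With equal areas, P₁/P₂ = (T₁/T₂)⁴ = (2414/1104)⁴ = 22.9.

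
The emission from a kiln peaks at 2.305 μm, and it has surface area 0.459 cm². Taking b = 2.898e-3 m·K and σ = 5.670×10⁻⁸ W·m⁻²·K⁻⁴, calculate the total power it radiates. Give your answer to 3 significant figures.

P ≈ 6.50 W

Wien's law: T = b/λ_max = 2.898×10⁻³/2.305×10⁻⁶ = 1257.27 K.
Area A = 0.459 cm² = 4.59×10⁻⁵ m².
Then P = σAT⁴ = 5.670×10⁻⁸×4.59×10⁻⁵×(1257.27)⁴ = 6.50 W.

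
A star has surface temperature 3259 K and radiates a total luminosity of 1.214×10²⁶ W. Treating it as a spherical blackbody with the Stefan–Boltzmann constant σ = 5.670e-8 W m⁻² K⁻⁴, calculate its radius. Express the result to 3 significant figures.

R ≈ 1.23×10⁹ m

L = 4πR²σT⁴ ⇒ R = √(L/(4πσT⁴)).
σT⁴ = 6.39618×10⁶ W/m², so R = √(1.214×10²⁶/(4π×6.39618×10⁶)) = 1.23×10⁹ m.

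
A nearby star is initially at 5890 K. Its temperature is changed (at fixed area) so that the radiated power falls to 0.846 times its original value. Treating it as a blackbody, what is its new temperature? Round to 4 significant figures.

P ∝ T⁴, so T₂/T₁ = (P₂/P₁)^(1/4) = (0.846)^(1/4) = 0.959053.
T₂ = 5890 × 0.959053 = 5649 K.

T₂ ≈ 5649 K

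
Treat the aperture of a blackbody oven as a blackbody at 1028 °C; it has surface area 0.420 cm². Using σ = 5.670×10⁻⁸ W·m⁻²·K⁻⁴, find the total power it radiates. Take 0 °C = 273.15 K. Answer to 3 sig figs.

T = 1028 °C + 273.15 = 1301.15 K.
Area A = 0.420 cm² = 4.20×10⁻⁵ m².
P = σAT⁴ = 5.670×10⁻⁸ × 4.20×10⁻⁵ × (1301.15)⁴ = 6.83 W.

P ≈ 6.83 W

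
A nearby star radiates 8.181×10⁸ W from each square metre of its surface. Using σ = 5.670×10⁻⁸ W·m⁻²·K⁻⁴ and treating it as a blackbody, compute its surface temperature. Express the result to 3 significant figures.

T ≈ 1.10×10⁴ K

I = σT⁴, so T = (I/σ)^(1/4) = (8.181×10⁸/(5.670×10⁻⁸))^(1/4) = 1.10×10⁴ K.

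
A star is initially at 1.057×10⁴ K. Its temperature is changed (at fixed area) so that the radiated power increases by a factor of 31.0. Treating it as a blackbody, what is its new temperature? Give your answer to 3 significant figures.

T₂ ≈ 2.49×10⁴ K

P ∝ T⁴, so T₂/T₁ = (P₂/P₁)^(1/4) = (31.0)^(1/4) = 2.35961.
T₂ = 1.057×10⁴ × 2.35961 = 2.49×10⁴ K.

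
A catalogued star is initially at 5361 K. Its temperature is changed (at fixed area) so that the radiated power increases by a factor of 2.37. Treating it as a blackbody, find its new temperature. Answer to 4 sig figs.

P ∝ T⁴, so T₂/T₁ = (P₂/P₁)^(1/4) = (2.37)^(1/4) = 1.24076.
T₂ = 5361 × 1.24076 = 6652 K.

T₂ ≈ 6652 K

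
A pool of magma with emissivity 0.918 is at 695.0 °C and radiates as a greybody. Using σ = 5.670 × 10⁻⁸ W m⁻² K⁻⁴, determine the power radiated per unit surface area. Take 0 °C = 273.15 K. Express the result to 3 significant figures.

T = 695.0 °C + 273.15 = 968.15 K.
Stefan–Boltzmann: I = εσT⁴ = 0.918 × 5.670×10⁻⁸ × (968.15)⁴ = 4.57×10⁴ W/m².

I ≈ 4.57×10⁴ W/m²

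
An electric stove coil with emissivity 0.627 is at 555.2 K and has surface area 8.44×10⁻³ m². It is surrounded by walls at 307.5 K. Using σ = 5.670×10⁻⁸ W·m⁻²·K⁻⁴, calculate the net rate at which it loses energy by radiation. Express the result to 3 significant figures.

Area A = 8.44×10⁻³ m².
Net radiated power P_net = εσA(T⁴ − T₀⁴) = 0.627×5.670×10⁻⁸×8.44×10⁻³×(555.2⁴ − 307.5⁴).
T⁴ − T₀⁴ = 9.50162×10¹⁰ − 8.94088×10⁹ = 8.60753×10¹⁰ K⁴, so P_net = 25.8 W.

Net loss ≈ 25.8 W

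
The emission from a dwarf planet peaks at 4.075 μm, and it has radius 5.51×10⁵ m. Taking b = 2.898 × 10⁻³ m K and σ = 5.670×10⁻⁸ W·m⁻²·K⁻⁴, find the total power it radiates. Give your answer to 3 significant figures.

Wien's law: T = b/λ_max = 2.898×10⁻³/4.075×10⁻⁶ = 711.166 K.
Surface area A = 4πR² = 4π(5.51×10⁵ m)² = 3.81516×10¹² m².
Then P = σAT⁴ = 5.670×10⁻⁸×3.81516×10¹²×(711.166)⁴ = 5.53×10¹⁶ W.

P ≈ 5.53×10¹⁶ W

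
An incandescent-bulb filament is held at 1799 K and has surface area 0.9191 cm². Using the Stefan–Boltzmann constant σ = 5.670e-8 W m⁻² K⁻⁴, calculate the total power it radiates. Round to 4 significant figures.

P ≈ 54.58 W

Area A = 0.9191 cm² = 9.191×10⁻⁵ m².
P = σAT⁴ = 5.670×10⁻⁸ × 9.191×10⁻⁵ × (1799)⁴ = 54.58 W.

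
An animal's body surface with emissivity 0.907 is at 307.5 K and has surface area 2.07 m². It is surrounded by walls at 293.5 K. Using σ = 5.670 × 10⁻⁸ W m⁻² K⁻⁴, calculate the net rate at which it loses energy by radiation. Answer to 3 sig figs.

Area A = 2.07 m².
Net radiated power P_net = εσA(T⁴ − T₀⁴) = 0.907×5.670×10⁻⁸×2.07×(307.5⁴ − 293.5⁴).
T⁴ − T₀⁴ = 8.94088×10⁹ − 7.42049×10⁹ = 1.52039×10⁹ K⁴, so P_net = 162 W.

Net loss ≈ 162 W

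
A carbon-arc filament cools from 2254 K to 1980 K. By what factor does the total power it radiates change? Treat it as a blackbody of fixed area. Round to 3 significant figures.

P₂/P₁ ≈ 0.595

P ∝ T⁴, so P₂/P₁ = (T₂/T₁)⁴ = (1980/2254)⁴ = (0.878438)⁴ = 0.595.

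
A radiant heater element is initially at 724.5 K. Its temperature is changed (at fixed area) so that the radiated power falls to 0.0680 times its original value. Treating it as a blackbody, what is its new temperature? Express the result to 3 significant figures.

T₂ ≈ 370 K

P ∝ T⁴, so T₂/T₁ = (P₂/P₁)^(1/4) = (0.0680)^(1/4) = 0.510655.
T₂ = 724.5 × 0.510655 = 370 K.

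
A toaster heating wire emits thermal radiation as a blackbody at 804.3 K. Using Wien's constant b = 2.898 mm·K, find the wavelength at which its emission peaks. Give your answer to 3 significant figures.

λ_max ≈ 3.60 μm

Wien's displacement law: λ_max = b/T = (2.898×10⁻³ m·K)/(804.3 K) = 3.603×10⁻⁶ m.
That is 3.60 μm, in the infrared range.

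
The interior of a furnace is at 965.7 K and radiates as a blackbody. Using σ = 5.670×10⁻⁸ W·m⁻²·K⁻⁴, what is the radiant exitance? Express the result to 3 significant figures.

Stefan–Boltzmann: I = σT⁴ = 5.670×10⁻⁸ × (965.7)⁴ = 4.93×10⁴ W/m².

I ≈ 4.93×10⁴ W/m²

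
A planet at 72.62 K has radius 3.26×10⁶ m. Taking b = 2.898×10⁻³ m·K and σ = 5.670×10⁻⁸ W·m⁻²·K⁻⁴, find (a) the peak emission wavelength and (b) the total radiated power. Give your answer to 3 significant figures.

(a) λ_max = b/T = 2.898×10⁻³/72.62 = 3.991×10⁻⁵ m = 39.9 μm.
Surface area A = 4πR² = 4π(3.26×10⁶ m)² = 1.33550×10¹⁴ m².
(b) P = σAT⁴ = 5.670×10⁻⁸×1.33550×10¹⁴×(72.62)⁴ = 2.11×10¹⁴ W.

λ_max ≈ 39.9 μm; P ≈ 2.11×10¹⁴ W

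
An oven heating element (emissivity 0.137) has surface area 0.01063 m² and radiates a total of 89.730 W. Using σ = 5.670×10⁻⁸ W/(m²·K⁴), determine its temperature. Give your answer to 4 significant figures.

Area A = 0.01063 m².
P = εσAT⁴ ⇒ T = (P/(εσA))^(1/4) = (89.730/(0.137×5.670×10⁻⁸×0.01063))^(1/4) = 1021 K.

T ≈ 1021 K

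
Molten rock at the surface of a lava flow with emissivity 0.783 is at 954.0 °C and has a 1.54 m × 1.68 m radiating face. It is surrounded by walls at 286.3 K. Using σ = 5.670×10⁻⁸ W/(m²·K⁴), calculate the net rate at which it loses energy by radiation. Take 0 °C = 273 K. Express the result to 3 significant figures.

Net loss ≈ 2.60×10⁵ W

T = 954.0 °C + 273 = 1227.0 K.
Area A = 1.54 × 1.68 = 2.5872 m².
Net radiated power P_net = εσA(T⁴ − T₀⁴) = 0.783×5.670×10⁻⁸×2.5872×(1227.0⁴ − 286.3⁴).
T⁴ − T₀⁴ = 2.26662×10¹² − 6.71870×10⁹ = 2.25990×10¹² K⁴, so P_net = 2.60×10⁵ W.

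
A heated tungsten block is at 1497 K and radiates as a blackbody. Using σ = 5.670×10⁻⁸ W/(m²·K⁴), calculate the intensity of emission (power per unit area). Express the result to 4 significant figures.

I ≈ 2.848×10⁵ W/m²

Stefan–Boltzmann: I = σT⁴ = 5.670×10⁻⁸ × (1497)⁴ = 2.848×10⁵ W/m².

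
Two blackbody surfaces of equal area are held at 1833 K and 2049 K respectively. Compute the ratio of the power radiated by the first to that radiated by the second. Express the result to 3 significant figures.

P₁/P₂ ≈ 0.640

With equal areas, P₁/P₂ = (T₁/T₂)⁴ = (1833/2049)⁴ = 0.640.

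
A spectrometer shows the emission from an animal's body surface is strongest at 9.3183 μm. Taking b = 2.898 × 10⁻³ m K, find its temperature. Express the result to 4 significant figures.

Wien's law gives T = b/λ_max = (2.898×10⁻³ m·K)/(9.3183×10⁻⁶ m) = 311.0 K.

T ≈ 311.0 K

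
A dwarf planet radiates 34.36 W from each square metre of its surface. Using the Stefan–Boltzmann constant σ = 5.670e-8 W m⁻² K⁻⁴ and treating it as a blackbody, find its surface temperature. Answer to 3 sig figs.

T ≈ 157 K

I = σT⁴, so T = (I/σ)^(1/4) = (34.36/(5.670×10⁻⁸))^(1/4) = 157 K.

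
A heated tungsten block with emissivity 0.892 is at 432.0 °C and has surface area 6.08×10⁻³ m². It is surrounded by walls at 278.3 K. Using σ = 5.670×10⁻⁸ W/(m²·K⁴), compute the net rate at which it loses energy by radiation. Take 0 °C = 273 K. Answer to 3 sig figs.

T = 432.0 °C + 273 = 705.0 K.
Area A = 6.08×10⁻³ m².
Net radiated power P_net = εσA(T⁴ − T₀⁴) = 0.892×5.670×10⁻⁸×6.08×10⁻³×(705.0⁴ − 278.3⁴).
T⁴ − T₀⁴ = 2.47034×10¹¹ − 5.99864×10⁹ = 2.41035×10¹¹ K⁴, so P_net = 74.1 W.

Net loss ≈ 74.1 W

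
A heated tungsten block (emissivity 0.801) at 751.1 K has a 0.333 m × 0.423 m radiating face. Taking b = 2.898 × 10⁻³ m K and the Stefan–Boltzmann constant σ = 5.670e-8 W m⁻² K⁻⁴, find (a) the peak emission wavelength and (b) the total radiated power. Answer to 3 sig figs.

λ_max ≈ 3.86 μm; P ≈ 2.04×10³ W

(a) λ_max = b/T = 2.898×10⁻³/751.1 = 3.858×10⁻⁶ m = 3.86 μm.
Area A = 0.333 × 0.423 = 0.140859 m².
(b) P = εσAT⁴ = 0.801×5.670×10⁻⁸×0.140859×(751.1)⁴ = 2.04×10³ W.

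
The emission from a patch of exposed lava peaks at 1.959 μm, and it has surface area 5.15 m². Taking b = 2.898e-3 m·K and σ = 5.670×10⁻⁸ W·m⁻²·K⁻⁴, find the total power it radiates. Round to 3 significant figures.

P ≈ 1.40×10⁶ W

Wien's law: T = b/λ_max = 2.898×10⁻³/1.959×10⁻⁶ = 1479.33 K.
Area A = 5.15 m².
Then P = σAT⁴ = 5.670×10⁻⁸×5.15×(1479.33)⁴ = 1.40×10⁶ W.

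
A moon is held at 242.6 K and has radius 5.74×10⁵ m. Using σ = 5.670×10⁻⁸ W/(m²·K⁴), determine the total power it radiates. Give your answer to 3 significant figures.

P ≈ 8.13×10¹⁴ W

Surface area A = 4πR² = 4π(5.74×10⁵ m)² = 4.14032×10¹² m².
P = σAT⁴ = 5.670×10⁻⁸ × 4.14032×10¹² × (242.6)⁴ = 8.13×10¹⁴ W.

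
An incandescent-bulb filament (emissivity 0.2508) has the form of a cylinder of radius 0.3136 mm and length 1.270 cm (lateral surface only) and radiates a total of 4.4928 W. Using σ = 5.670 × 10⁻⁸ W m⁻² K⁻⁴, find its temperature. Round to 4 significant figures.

T ≈ 1885 K

Lateral area A = 2πrL = 2π×3.136×10⁻⁴×0.01270 = 2.50242×10⁻⁵ m².
P = εσAT⁴ ⇒ T = (P/(εσA))^(1/4) = (4.4928/(0.2508×5.670×10⁻⁸×2.50242×10⁻⁵))^(1/4) = 1885 K.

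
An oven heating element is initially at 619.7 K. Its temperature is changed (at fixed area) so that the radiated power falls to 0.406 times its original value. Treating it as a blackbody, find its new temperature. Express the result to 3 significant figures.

T₂ ≈ 495 K

P ∝ T⁴, so T₂/T₁ = (P₂/P₁)^(1/4) = (0.406)^(1/4) = 0.798236.
T₂ = 619.7 × 0.798236 = 495 K.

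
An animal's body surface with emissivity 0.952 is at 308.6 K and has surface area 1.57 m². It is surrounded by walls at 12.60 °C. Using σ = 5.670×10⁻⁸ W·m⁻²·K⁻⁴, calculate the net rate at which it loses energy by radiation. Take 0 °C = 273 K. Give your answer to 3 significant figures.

Surroundings: T = 12.60 °C + 273 = 285.60 K.
Area A = 1.57 m².
Net radiated power P_net = εσA(T⁴ − T₀⁴) = 0.952×5.670×10⁻⁸×1.57×(308.6⁴ − 285.60⁴).
T⁴ − T₀⁴ = 9.06951×10⁹ − 6.65323×10⁹ = 2.41628×10⁹ K⁴, so P_net = 205 W.

Net loss ≈ 205 W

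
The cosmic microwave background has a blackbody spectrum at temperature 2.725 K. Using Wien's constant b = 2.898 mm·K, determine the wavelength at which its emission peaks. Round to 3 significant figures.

λ_max ≈ 1.06×10⁻³ m

Wien's displacement law: λ_max = b/T = (2.898×10⁻³ m·K)/(2.725 K) = 1.063×10⁻³ m.
That is 1.06×10⁻³ m, in the microwave range.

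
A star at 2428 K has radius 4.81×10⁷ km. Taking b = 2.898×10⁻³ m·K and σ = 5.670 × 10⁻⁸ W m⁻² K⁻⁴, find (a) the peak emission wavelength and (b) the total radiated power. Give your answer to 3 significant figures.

λ_max ≈ 1.19×10³ nm; P ≈ 5.73×10²⁸ W

(a) λ_max = b/T = 2.898×10⁻³/2428 = 1.194×10⁻⁶ m = 1.19×10³ nm.
Surface area A = 4πR² = 4π(4.81×10¹⁰ m)² = 2.90737×10²² m².
(b) P = σAT⁴ = 5.670×10⁻⁸×2.90737×10²²×(2428)⁴ = 5.73×10²⁸ W.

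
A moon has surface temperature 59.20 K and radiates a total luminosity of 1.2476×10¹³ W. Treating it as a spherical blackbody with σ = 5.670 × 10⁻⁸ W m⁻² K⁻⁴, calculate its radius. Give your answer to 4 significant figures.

R ≈ 1.194×10⁶ m

L = 4πR²σT⁴ ⇒ R = √(L/(4πσT⁴)).
σT⁴ = 0.696418 W/m², so R = √(1.2476×10¹³/(4π×0.696418)) = 1.194×10⁶ m.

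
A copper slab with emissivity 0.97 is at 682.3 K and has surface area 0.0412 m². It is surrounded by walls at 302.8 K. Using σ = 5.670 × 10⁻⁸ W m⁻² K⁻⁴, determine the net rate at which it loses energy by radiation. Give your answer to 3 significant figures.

Area A = 0.0412 m².
Net radiated power P_net = εσA(T⁴ − T₀⁴) = 0.97×5.670×10⁻⁸×0.0412×(682.3⁴ − 302.8⁴).
T⁴ − T₀⁴ = 2.16721×10¹¹ − 8.40666×10⁹ = 2.08314×10¹¹ K⁴, so P_net = 472 W.

Net loss ≈ 472 W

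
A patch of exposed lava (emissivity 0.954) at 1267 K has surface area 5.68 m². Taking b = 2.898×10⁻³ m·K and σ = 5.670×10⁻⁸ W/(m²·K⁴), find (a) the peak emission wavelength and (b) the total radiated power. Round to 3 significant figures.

(a) λ_max = b/T = 2.898×10⁻³/1267 = 2.287×10⁻⁶ m = 2.29 μm.
Area A = 5.68 m².
(b) P = εσAT⁴ = 0.954×5.670×10⁻⁸×5.68×(1267)⁴ = 7.92×10⁵ W.

λ_max ≈ 2.29 μm; P ≈ 7.92×10⁵ W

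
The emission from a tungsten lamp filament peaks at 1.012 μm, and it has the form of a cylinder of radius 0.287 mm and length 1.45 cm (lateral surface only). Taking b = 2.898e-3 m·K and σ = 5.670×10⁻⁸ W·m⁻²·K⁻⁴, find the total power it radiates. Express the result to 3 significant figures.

Wien's law: T = b/λ_max = 2.898×10⁻³/1.012×10⁻⁶ = 2863.64 K.
Lateral area A = 2πrL = 2π×2.87×10⁻⁴×0.0145 = 2.61475×10⁻⁵ m².
Then P = σAT⁴ = 5.670×10⁻⁸×2.61475×10⁻⁵×(2863.64)⁴ = 99.7 W.

P ≈ 99.7 W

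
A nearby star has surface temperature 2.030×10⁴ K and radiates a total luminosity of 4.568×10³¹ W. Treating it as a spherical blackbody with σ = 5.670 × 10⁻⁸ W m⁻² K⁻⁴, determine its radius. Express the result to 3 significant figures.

L = 4πR²σT⁴ ⇒ R = √(L/(4πσT⁴)).
σT⁴ = 9.62869×10⁹ W/m², so R = √(4.568×10³¹/(4π×9.62869×10⁹)) = 1.94×10¹⁰ m.

R ≈ 1.94×10¹⁰ m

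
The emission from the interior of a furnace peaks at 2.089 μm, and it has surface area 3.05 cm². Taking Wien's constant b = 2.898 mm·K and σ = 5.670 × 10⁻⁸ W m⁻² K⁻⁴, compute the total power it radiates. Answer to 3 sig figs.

Wien's law: T = b/λ_max = 2.898×10⁻³/2.089×10⁻⁶ = 1387.27 K.
Area A = 3.05 cm² = 3.05×10⁻⁴ m².
Then P = σAT⁴ = 5.670×10⁻⁸×3.05×10⁻⁴×(1387.27)⁴ = 64.1 W.

P ≈ 64.1 W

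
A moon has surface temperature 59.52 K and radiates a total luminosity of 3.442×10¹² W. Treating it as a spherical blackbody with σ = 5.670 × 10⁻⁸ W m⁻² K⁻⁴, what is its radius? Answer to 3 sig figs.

L = 4πR²σT⁴ ⇒ R = √(L/(4πσT⁴)).
σT⁴ = 0.711598 W/m², so R = √(3.442×10¹²/(4π×0.711598)) = 6.20×10⁵ m.

R ≈ 6.20×10⁵ m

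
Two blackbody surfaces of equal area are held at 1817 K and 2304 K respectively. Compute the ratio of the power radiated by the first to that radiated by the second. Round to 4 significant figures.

With equal areas, P₁/P₂ = (T₁/T₂)⁴ = (1817/2304)⁴ = 0.3868.

P₁/P₂ ≈ 0.3868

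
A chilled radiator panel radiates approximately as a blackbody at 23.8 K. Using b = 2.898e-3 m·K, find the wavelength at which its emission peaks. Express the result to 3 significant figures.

λ_max ≈ 0.122 mm

Wien's displacement law: λ_max = b/T = (2.898×10⁻³ m·K)/(23.8 K) = 1.218×10⁻⁴ m.
That is 0.122 mm, in the infrared range.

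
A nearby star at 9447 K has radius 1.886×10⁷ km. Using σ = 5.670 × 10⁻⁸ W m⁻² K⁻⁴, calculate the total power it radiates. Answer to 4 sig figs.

P ≈ 2.019×10³⁰ W

Surface area A = 4πR² = 4π(1.886×10¹⁰ m)² = 4.46985×10²¹ m².
P = σAT⁴ = 5.670×10⁻⁸ × 4.46985×10²¹ × (9447)⁴ = 2.019×10³⁰ W.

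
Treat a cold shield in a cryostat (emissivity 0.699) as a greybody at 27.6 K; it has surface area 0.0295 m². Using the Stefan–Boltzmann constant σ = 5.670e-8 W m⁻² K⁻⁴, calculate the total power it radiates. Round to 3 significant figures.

P ≈ 6.78×10⁻⁴ W

Area A = 0.0295 m².
P = εσAT⁴ = 0.699 × 5.670×10⁻⁸ × 0.0295 × (27.6)⁴ = 6.78×10⁻⁴ W.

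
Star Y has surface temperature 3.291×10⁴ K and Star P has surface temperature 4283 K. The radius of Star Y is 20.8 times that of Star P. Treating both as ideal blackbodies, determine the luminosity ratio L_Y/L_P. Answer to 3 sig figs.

L ∝ R²T⁴, so L_Y/L_P = (R_Y/R_P)²(T_Y/T_P)⁴ = (20.8)² × (3.291×10⁴/4283)⁴ = 432.64 × 3485.93 = 1.51×10⁶.

L_Y/L_P ≈ 1.51×10⁶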